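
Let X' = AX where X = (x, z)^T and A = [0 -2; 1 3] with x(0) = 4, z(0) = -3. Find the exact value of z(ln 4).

A = [[0,-2],[1,3]]; eigenvalues λ = 1, 2.
Eigenvectors: (2,-1) for λ=1, (1,-1) for λ=2.
From the initial condition, c_1 = 1, c_2 = 2.
z(ln 4) = (1)(4^1)(-1) + (2)(4^2)(-1) = -36.

-36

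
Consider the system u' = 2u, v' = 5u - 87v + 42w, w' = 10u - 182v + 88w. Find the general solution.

u(t) = C_2e^(2t), v(t) = C_1e^(-3t) + C_2e^(2t) + 6C_3e^(4t), w(t) = 2C_1e^(-3t) + 2C_2e^(2t) + 13C_3e^(4t)

Coefficient matrix A = [[2, 0, 0], [5, -87, 42], [10, -182, 88]].
det(A - λI) = 0 gives eigenvalues λ = -3, 2, 4.
For λ=-3: eigenvector (0,1,2).
For λ=2: eigenvector (1,1,2).
For λ=4: eigenvector (0,6,13).
General solution: C_1e^(-3t)(0,1,2) + C_2e^(2t)(1,1,2) + C_3e^(4t)(0,6,13).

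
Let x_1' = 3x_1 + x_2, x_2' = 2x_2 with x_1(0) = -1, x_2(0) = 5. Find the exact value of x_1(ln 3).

A = [[3,1],[0,2]]; eigenvalues λ = 2, 3.
Eigenvectors: (1,-1) for λ=2, (-1,0) for λ=3.
From the initial condition, c_1 = -5, c_2 = -4.
x_1(ln 3) = (-5)(3^2)(1) + (-4)(3^3)(-1) = 63.

63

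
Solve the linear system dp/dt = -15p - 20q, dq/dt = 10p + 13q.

p(t) = c_1e^(-t)sin(2t) - 3c_1e^(-t)cos(2t) - 3c_2e^(-t)sin(2t) - c_2e^(-t)cos(2t), q(t) = -c_1e^(-t)sin(2t) + 2c_1e^(-t)cos(2t) + 2c_2e^(-t)sin(2t) + c_2e^(-t)cos(2t)

Coefficient matrix A = [[-15, -20], [10, 13]].
Characteristic polynomial det(A - λI) = λ^2 + 2λ + 5 = 0.
Eigenvalues λ = -1 ± 2i (complex conjugate pair).
For λ=-1+2i: an eigenvector is (-3,2) - i(1,-1) = (-3 - i, 2 + i).
A real fundamental pair from Re and Im of e^((-1+2i)t)v: X_1 = e^(-t)(cos(2t)·(-3,2) + sin(2t)·(1,-1)), X_2 = e^(-t)(sin(2t)·(-3,2) - cos(2t)·(1,-1)).
General solution: c_1X_1 + c_2X_2.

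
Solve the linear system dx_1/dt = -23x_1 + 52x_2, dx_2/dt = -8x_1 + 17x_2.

x_1(t) = -3c_1e^(-3t)sin(4t) - 2c_1e^(-3t)cos(4t) - 2c_2e^(-3t)sin(4t) + 3c_2e^(-3t)cos(4t), x_2(t) = -c_1e^(-3t)sin(4t) - c_1e^(-3t)cos(4t) - c_2e^(-3t)sin(4t) + c_2e^(-3t)cos(4t)

Coefficient matrix A = [[-23, 52], [-8, 17]].
Characteristic polynomial det(A - λI) = λ^2 + 6λ + 25 = 0.
Eigenvalues λ = -3 ± 4i (complex conjugate pair).
For λ=-3+4i: an eigenvector is (-2,-1) - i(-3,-1) = (-2 + 3i, -1 + i).
A real fundamental pair from Re and Im of e^((-3+4i)t)v: X_1 = e^(-3t)(cos(4t)·(-2,-1) + sin(4t)·(-3,-1)), X_2 = e^(-3t)(sin(4t)·(-2,-1) - cos(4t)·(-3,-1)).
General solution: c_1X_1 + c_2X_2.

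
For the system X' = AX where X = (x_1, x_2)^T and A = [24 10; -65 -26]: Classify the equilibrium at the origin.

stable spiral

A = [[24,10],[-65,-26]]; det(A-λI) = λ^2 + 2λ + 26.
λ = -1 ± 5i: negative real part.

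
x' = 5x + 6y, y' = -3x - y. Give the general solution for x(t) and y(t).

Coefficient matrix A = [[5, 6], [-3, -1]].
Characteristic polynomial det(A - λI) = λ^2 - 4λ + 13 = 0.
Eigenvalues λ = 2 ± 3i (complex conjugate pair).
For λ=2+3i: an eigenvector is (-1,0) - i(-1,1) = (-1 + i, 0 - i).
A real fundamental pair from Re and Im of e^((2+3i)t)v: X_1 = e^(2t)(cos(3t)·(-1,0) + sin(3t)·(-1,1)), X_2 = e^(2t)(sin(3t)·(-1,0) - cos(3t)·(-1,1)).
General solution: K_1X_1 + K_2X_2.

x(t) = -K_1e^(2t)sin(3t) - K_1e^(2t)cos(3t) - K_2e^(2t)sin(3t) + K_2e^(2t)cos(3t), y(t) = K_1e^(2t)sin(3t) - K_2e^(2t)cos(3t)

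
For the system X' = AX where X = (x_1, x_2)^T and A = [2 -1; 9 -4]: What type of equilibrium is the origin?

stable improper node

A = [[2,-1],[9,-4]]; det(A-λI) = λ^2 + 2λ + 1.
repeated λ = -1 with a single eigenvector.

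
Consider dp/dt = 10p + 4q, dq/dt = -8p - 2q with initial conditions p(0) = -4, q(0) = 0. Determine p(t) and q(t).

Coefficient matrix A = [[10, 4], [-8, -2]].
Characteristic polynomial det(A - λI) = λ^2 - 8λ + 12 = 0.
Eigenvalues λ = 6, 2.
For λ=6: (A-λI) row 1 is [4, 4], so an eigenvector is (-1, 1).
For λ=2: (A-λI) row 1 is [8, 4], so an eigenvector is (1, -2).
General solution: c_1e^(6t)(-1,1) + c_2e^(2t)(1,-2).
Applying p(0)=-4, q(0)=0 gives c_1=8, c_2=4.

p(t) = -8e^(6t) + 4e^(2t), q(t) = 8e^(6t) - 8e^(2t)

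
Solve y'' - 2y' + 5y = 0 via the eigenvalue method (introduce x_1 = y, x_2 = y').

y(t) = K_1e^(t)cos(2t) + K_2e^(t)sin(2t)

Let x_1 = y, x_2 = y'. Then x_1' = x_2 and x_2' = -5x_1 + 2x_2.
A = [[0,1],[-5,2]]; det(A-λI) = λ^2 - 2λ + 5.
Eigenvalues λ = 1 ± 2i.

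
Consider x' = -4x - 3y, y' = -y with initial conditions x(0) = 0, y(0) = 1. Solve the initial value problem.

Coefficient matrix A = [[-4, -3], [0, -1]].
Characteristic polynomial det(A - λI) = λ^2 + 5λ + 4 = 0.
Eigenvalues λ = -4, -1.
For λ=-4: (A-λI) row 1 is [0, -3], so an eigenvector is (1, 0).
For λ=-1: (A-λI) row 1 is [-3, -3], so an eigenvector is (-1, 1).
General solution: c_1e^(-4t)(1,0) + c_2e^(-t)(-1,1).
Applying x(0)=0, y(0)=1 gives c_1=1, c_2=1.

x(t) = -e^(-t) + e^(-4t), y(t) = e^(-t)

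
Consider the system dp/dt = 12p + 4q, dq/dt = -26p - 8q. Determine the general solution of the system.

p(t) = K_1e^(2t)sin(2t) + K_1e^(2t)cos(2t) + K_2e^(2t)sin(2t) - K_2e^(2t)cos(2t), q(t) = -3K_1e^(2t)sin(2t) - 2K_1e^(2t)cos(2t) - 2K_2e^(2t)sin(2t) + 3K_2e^(2t)cos(2t)

Coefficient matrix A = [[12, 4], [-26, -8]].
Characteristic polynomial det(A - λI) = λ^2 - 4λ + 8 = 0.
Eigenvalues λ = 2 ± 2i (complex conjugate pair).
For λ=2+2i: an eigenvector is (1,-2) - i(1,-3) = (1 - i, -2 + 3i).
A real fundamental pair from Re and Im of e^((2+2i)t)v: X_1 = e^(2t)(cos(2t)·(1,-2) + sin(2t)·(1,-3)), X_2 = e^(2t)(sin(2t)·(1,-2) - cos(2t)·(1,-3)).
General solution: K_1X_1 + K_2X_2.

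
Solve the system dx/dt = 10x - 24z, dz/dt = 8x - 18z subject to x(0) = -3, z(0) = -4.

Coefficient matrix A = [[10, -24], [8, -18]].
Characteristic polynomial det(A - λI) = λ^2 + 8λ + 12 = 0.
Eigenvalues λ = -6, -2.
For λ=-6: (A-λI) row 1 is [16, -24], so an eigenvector is (3, 2).
For λ=-2: (A-λI) row 1 is [12, -24], so an eigenvector is (2, 1).
General solution: C_1e^(-6t)(3,2) + C_2e^(-2t)(2,1).
Applying x(0)=-3, z(0)=-4 gives C_1=-5, C_2=6.

x(t) = 12e^(-2t) - 15e^(-6t), z(t) = 6e^(-2t) - 10e^(-6t)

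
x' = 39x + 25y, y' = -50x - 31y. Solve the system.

Coefficient matrix A = [[39, 25], [-50, -31]].
Characteristic polynomial det(A - λI) = λ^2 - 8λ + 41 = 0.
Eigenvalues λ = 4 ± 5i (complex conjugate pair).
For λ=4+5i: an eigenvector is (-2,3) - i(1,-1) = (-2 - i, 3 + i).
A real fundamental pair from Re and Im of e^((4+5i)t)v: X_1 = e^(4t)(cos(5t)·(-2,3) + sin(5t)·(1,-1)), X_2 = e^(4t)(sin(5t)·(-2,3) - cos(5t)·(1,-1)).
General solution: C_1X_1 + C_2X_2.

x(t) = C_1e^(4t)sin(5t) - 2C_1e^(4t)cos(5t) - 2C_2e^(4t)sin(5t) - C_2e^(4t)cos(5t), y(t) = -C_1e^(4t)sin(5t) + 3C_1e^(4t)cos(5t) + 3C_2e^(4t)sin(5t) + C_2e^(4t)cos(5t)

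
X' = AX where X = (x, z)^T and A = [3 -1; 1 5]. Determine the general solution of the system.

x(t) = K_1e^(4t) + K_2te^(4t) + 2K_2e^(4t), z(t) = -K_1e^(4t) - K_2te^(4t) - 3K_2e^(4t)

Coefficient matrix A = [[3, -1], [1, 5]].
Characteristic polynomial det(A - λI) = λ^2 - 8λ + 16 = 0.
Single eigenvalue λ = 4 with algebraic multiplicity 2.
Eigenvector v = (1,-1); generalized eigenvector w with (A-λI)w=v is (2,-3).
General solution: e^(4t)[K_1·v + K_2·(t·v + w)].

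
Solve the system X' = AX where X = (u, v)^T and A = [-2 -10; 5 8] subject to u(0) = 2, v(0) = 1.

Coefficient matrix A = [[-2, -10], [5, 8]].
Characteristic polynomial det(A - λI) = λ^2 - 6λ + 34 = 0.
Eigenvalues λ = 3 ± 5i (complex conjugate pair).
For λ=3+5i: an eigenvector is (-1,0) - i(1,-1) = (-1 - i, 0 + i).
A real fundamental pair from Re and Im of e^((3+5i)t)v: X_1 = e^(3t)(cos(5t)·(-1,0) + sin(5t)·(1,-1)), X_2 = e^(3t)(sin(5t)·(-1,0) - cos(5t)·(1,-1)).
General solution: K_1X_1 + K_2X_2.
Applying u(0)=2, v(0)=1 gives K_1=-3, K_2=1.

u(t) = -4e^(3t)sin(5t) + 2e^(3t)cos(5t), v(t) = 3e^(3t)sin(5t) + e^(3t)cos(5t)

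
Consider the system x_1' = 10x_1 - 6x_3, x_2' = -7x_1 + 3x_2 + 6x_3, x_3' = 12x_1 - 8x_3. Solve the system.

x_1(t) = c_1e^(-2t) - c_3e^(4t), x_2(t) = -c_1e^(-2t) + c_2e^(3t) + c_3e^(4t), x_3(t) = 2c_1e^(-2t) - c_3e^(4t)

Coefficient matrix A = [[10, 0, -6], [-7, 3, 6], [12, 0, -8]].
det(A - λI) = 0 gives eigenvalues λ = -2, 3, 4.
For λ=-2: eigenvector (1,-1,2).
For λ=3: eigenvector (0,1,0).
For λ=4: eigenvector (-1,1,-1).
General solution: c_1e^(-2t)(1,-1,2) + c_2e^(3t)(0,1,0) + c_3e^(4t)(-1,1,-1).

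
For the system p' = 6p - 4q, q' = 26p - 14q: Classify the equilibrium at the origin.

stable spiral

A = [[6,-4],[26,-14]]; det(A-λI) = λ^2 + 8λ + 20.
λ = -4 ± 2i: negative real part.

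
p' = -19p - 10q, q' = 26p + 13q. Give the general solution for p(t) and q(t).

p(t) = -2C_1e^(-3t)sin(2t) - C_1e^(-3t)cos(2t) - C_2e^(-3t)sin(2t) + 2C_2e^(-3t)cos(2t), q(t) = 3C_1e^(-3t)sin(2t) + 2C_1e^(-3t)cos(2t) + 2C_2e^(-3t)sin(2t) - 3C_2e^(-3t)cos(2t)

Coefficient matrix A = [[-19, -10], [26, 13]].
Characteristic polynomial det(A - λI) = λ^2 + 6λ + 13 = 0.
Eigenvalues λ = -3 ± 2i (complex conjugate pair).
For λ=-3+2i: an eigenvector is (-1,2) - i(-2,3) = (-1 + 2i, 2 - 3i).
A real fundamental pair from Re and Im of e^((-3+2i)t)v: X_1 = e^(-3t)(cos(2t)·(-1,2) + sin(2t)·(-2,3)), X_2 = e^(-3t)(sin(2t)·(-1,2) - cos(2t)·(-2,3)).
General solution: C_1X_1 + C_2X_2.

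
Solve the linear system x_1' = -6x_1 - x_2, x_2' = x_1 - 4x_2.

x_1(t) = -c_1e^(-5t) - c_2te^(-5t), x_2(t) = c_1e^(-5t) + c_2te^(-5t) + c_2e^(-5t)

Coefficient matrix A = [[-6, -1], [1, -4]].
Characteristic polynomial det(A - λI) = λ^2 + 10λ + 25 = 0.
Single eigenvalue λ = -5 with algebraic multiplicity 2.
Eigenvector v = (-1,1); generalized eigenvector w with (A-λI)w=v is (0,1).
General solution: e^(-5t)[c_1·v + c_2·(t·v + w)].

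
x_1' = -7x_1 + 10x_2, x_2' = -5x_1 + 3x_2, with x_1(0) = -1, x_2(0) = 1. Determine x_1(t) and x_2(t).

Coefficient matrix A = [[-7, 10], [-5, 3]].
Characteristic polynomial det(A - λI) = λ^2 + 4λ + 29 = 0.
Eigenvalues λ = -2 ± 5i (complex conjugate pair).
For λ=-2+5i: an eigenvector is (-1,0) - i(1,1) = (-1 - i, 0 - i).
A real fundamental pair from Re and Im of e^((-2+5i)t)v: X_1 = e^(-2t)(cos(5t)·(-1,0) + sin(5t)·(1,1)), X_2 = e^(-2t)(sin(5t)·(-1,0) - cos(5t)·(1,1)).
General solution: c_1X_1 + c_2X_2.
Applying x_1(0)=-1, x_2(0)=1 gives c_1=2, c_2=-1.

x_1(t) = 3e^(-2t)sin(5t) - e^(-2t)cos(5t), x_2(t) = 2e^(-2t)sin(5t) + e^(-2t)cos(5t)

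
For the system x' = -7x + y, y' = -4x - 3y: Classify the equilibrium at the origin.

stable improper node

A = [[-7,1],[-4,-3]]; det(A-λI) = λ^2 + 10λ + 25.
repeated λ = -5 with a single eigenvector.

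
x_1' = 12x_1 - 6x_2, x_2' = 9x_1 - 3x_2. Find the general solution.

Coefficient matrix A = [[12, -6], [9, -3]].
Characteristic polynomial det(A - λI) = λ^2 - 9λ + 18 = 0.
Eigenvalues λ = 6, 3.
For λ=6: (A-λI) row 1 is [6, -6], so an eigenvector is (-1, -1).
For λ=3: (A-λI) row 1 is [9, -6], so an eigenvector is (2, 3).
General solution: C_1e^(6t)(-1,-1) + C_2e^(3t)(2,3).

x_1(t) = -C_1e^(6t) + 2C_2e^(3t), x_2(t) = -C_1e^(6t) + 3C_2e^(3t)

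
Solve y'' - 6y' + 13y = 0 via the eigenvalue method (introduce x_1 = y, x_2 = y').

Let x_1 = y, x_2 = y'. Then x_1' = x_2 and x_2' = -13x_1 + 6x_2.
A = [[0,1],[-13,6]]; det(A-λI) = λ^2 - 6λ + 13.
Eigenvalues λ = 3 ± 2i.

y(t) = C_1e^(3t)cos(2t) + C_2e^(3t)sin(2t)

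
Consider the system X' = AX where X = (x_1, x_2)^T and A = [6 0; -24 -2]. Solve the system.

Coefficient matrix A = [[6, 0], [-24, -2]].
Characteristic polynomial det(A - λI) = λ^2 - 4λ - 12 = 0.
Eigenvalues λ = -2, 6.
For λ=-2: (A-λI) row 1 is [8, 0], so an eigenvector is (0, -1).
For λ=6: (A-λI) row 2 is [-24, -8], so an eigenvector is (1, -3).
General solution: c_1e^(-2t)(0,-1) + c_2e^(6t)(1,-3).

x_1(t) = c_2e^(6t), x_2(t) = -c_1e^(-2t) - 3c_2e^(6t)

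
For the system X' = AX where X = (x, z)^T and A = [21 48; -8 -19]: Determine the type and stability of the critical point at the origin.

A = [[21,48],[-8,-19]]; det(A-λI) = λ^2 - 2λ - 15.
λ = 5, -3: opposite signs.

saddle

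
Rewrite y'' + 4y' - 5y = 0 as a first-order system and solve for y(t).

y(t) = K_1e^(-5t) + K_2e^(t)

Let x_1 = y, x_2 = y'. Then x_1' = x_2 and x_2' = 5x_1 - 4x_2.
A = [[0,1],[5,-4]]; det(A-λI) = λ^2 + 4λ - 5.
Eigenvalues λ = -5, 1 with eigenvectors (1,-5), (1,1).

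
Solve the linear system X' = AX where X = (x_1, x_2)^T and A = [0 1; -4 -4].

Coefficient matrix A = [[0, 1], [-4, -4]].
Characteristic polynomial det(A - λI) = λ^2 + 4λ + 4 = 0.
Single eigenvalue λ = -2 with algebraic multiplicity 2.
Eigenvector v = (1,-2); generalized eigenvector w with (A-λI)w=v is (0,1).
General solution: e^(-2t)[C_1·v + C_2·(t·v + w)].

x_1(t) = C_1e^(-2t) + C_2te^(-2t), x_2(t) = -2C_1e^(-2t) - 2C_2te^(-2t) + C_2e^(-2t)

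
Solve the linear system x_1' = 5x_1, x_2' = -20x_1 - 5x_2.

x_1(t) = c_1e^(5t), x_2(t) = -2c_1e^(5t) + c_2e^(-5t)

Coefficient matrix A = [[5, 0], [-20, -5]].
Characteristic polynomial det(A - λI) = λ^2 - 25 = 0.
Eigenvalues λ = 5, -5.
For λ=5: (A-λI) row 2 is [-20, -10], so an eigenvector is (1, -2).
For λ=-5: (A-λI) row 1 is [10, 0], so an eigenvector is (0, 1).
General solution: c_1e^(5t)(1,-2) + c_2e^(-5t)(0,1).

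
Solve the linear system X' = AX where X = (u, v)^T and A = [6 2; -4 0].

u(t) = -K_1e^(2t) - K_2e^(4t), v(t) = 2K_1e^(2t) + K_2e^(4t)

Coefficient matrix A = [[6, 2], [-4, 0]].
Characteristic polynomial det(A - λI) = λ^2 - 6λ + 8 = 0.
Eigenvalues λ = 2, 4.
For λ=2: (A-λI) row 1 is [4, 2], so an eigenvector is (-1, 2).
For λ=4: (A-λI) row 1 is [2, 2], so an eigenvector is (-1, 1).
General solution: K_1e^(2t)(-1,2) + K_2e^(4t)(-1,1).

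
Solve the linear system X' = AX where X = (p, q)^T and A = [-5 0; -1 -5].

Coefficient matrix A = [[-5, 0], [-1, -5]].
Characteristic polynomial det(A - λI) = λ^2 + 10λ + 25 = 0.
Single eigenvalue λ = -5 with algebraic multiplicity 2.
Eigenvector v = (0,1); generalized eigenvector w with (A-λI)w=v is (-1,-3).
General solution: e^(-5t)[K_1·v + K_2·(t·v + w)].

p(t) = -K_2e^(-5t), q(t) = K_1e^(-5t) + K_2te^(-5t) - 3K_2e^(-5t)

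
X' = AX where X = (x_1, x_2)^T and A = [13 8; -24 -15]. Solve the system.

x_1(t) = c_1e^(-3t) - 2c_2e^(t), x_2(t) = -2c_1e^(-3t) + 3c_2e^(t)

Coefficient matrix A = [[13, 8], [-24, -15]].
Characteristic polynomial det(A - λI) = λ^2 + 2λ - 3 = 0.
Eigenvalues λ = -3, 1.
For λ=-3: (A-λI) row 1 is [16, 8], so an eigenvector is (1, -2).
For λ=1: (A-λI) row 1 is [12, 8], so an eigenvector is (-2, 3).
General solution: c_1e^(-3t)(1,-2) + c_2e^(t)(-2,3).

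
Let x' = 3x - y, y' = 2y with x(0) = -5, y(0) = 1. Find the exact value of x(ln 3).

A = [[3,-1],[0,2]]; eigenvalues λ = 2, 3.
Eigenvectors: (1,1) for λ=2, (-1,0) for λ=3.
From the initial condition, c_1 = 1, c_2 = 6.
x(ln 3) = (1)(3^2)(1) + (6)(3^3)(-1) = -153.

-153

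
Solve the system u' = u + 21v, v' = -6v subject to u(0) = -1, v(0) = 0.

u(t) = -e^(t), v(t) = 0

Coefficient matrix A = [[1, 21], [0, -6]].
Characteristic polynomial det(A - λI) = λ^2 + 5λ - 6 = 0.
Eigenvalues λ = -6, 1.
For λ=-6: (A-λI) row 1 is [7, 21], so an eigenvector is (3, -1).
For λ=1: (A-λI) row 1 is [0, 21], so an eigenvector is (1, 0).
General solution: C_1e^(-6t)(3,-1) + C_2e^(t)(1,0).
Applying u(0)=-1, v(0)=0 gives C_1=0, C_2=-1.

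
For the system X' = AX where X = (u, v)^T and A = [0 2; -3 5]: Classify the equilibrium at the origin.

unstable node

A = [[0,2],[-3,5]]; det(A-λI) = λ^2 - 5λ + 6.
λ = 3, 2: both positive.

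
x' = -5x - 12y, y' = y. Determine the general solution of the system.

Coefficient matrix A = [[-5, -12], [0, 1]].
Characteristic polynomial det(A - λI) = λ^2 + 4λ - 5 = 0.
Eigenvalues λ = -5, 1.
For λ=-5: (A-λI) row 1 is [0, -12], so an eigenvector is (-1, 0).
For λ=1: (A-λI) row 1 is [-6, -12], so an eigenvector is (2, -1).
General solution: C_1e^(-5t)(-1,0) + C_2e^(t)(2,-1).

x(t) = -C_1e^(-5t) + 2C_2e^(t), y(t) = -C_2e^(t)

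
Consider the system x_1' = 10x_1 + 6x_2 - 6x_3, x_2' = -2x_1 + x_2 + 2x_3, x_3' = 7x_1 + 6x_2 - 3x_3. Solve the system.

x_1(t) = -2K_2e^(t) + K_3e^(4t), x_2(t) = K_1e^(3t) + K_2e^(t), x_3(t) = K_1e^(3t) - 2K_2e^(t) + K_3e^(4t)

Coefficient matrix A = [[10, 6, -6], [-2, 1, 2], [7, 6, -3]].
det(A - λI) = 0 gives eigenvalues λ = 3, 1, 4.
For λ=3: eigenvector (0,1,1).
For λ=1: eigenvector (-2,1,-2).
For λ=4: eigenvector (1,0,1).
General solution: K_1e^(3t)(0,1,1) + K_2e^(t)(-2,1,-2) + K_3e^(4t)(1,0,1).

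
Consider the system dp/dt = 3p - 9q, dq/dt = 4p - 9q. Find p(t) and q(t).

Coefficient matrix A = [[3, -9], [4, -9]].
Characteristic polynomial det(A - λI) = λ^2 + 6λ + 9 = 0.
Single eigenvalue λ = -3 with algebraic multiplicity 2.
Eigenvector v = (-3,-2); generalized eigenvector w with (A-λI)w=v is (1,1).
General solution: e^(-3t)[K_1·v + K_2·(t·v + w)].

p(t) = -3K_1e^(-3t) - 3K_2te^(-3t) + K_2e^(-3t), q(t) = -2K_1e^(-3t) - 2K_2te^(-3t) + K_2e^(-3t)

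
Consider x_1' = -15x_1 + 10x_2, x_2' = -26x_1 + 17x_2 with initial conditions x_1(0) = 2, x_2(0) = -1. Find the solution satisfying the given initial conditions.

Coefficient matrix A = [[-15, 10], [-26, 17]].
Characteristic polynomial det(A - λI) = λ^2 - 2λ + 5 = 0.
Eigenvalues λ = 1 ± 2i (complex conjugate pair).
For λ=1+2i: an eigenvector is (2,3) - i(-1,-2) = (2 + i, 3 + 2i).
A real fundamental pair from Re and Im of e^((1+2i)t)v: X_1 = e^(t)(cos(2t)·(2,3) + sin(2t)·(-1,-2)), X_2 = e^(t)(sin(2t)·(2,3) - cos(2t)·(-1,-2)).
General solution: K_1X_1 + K_2X_2.
Applying x_1(0)=2, x_2(0)=-1 gives K_1=5, K_2=-8.

x_1(t) = -21e^(t)sin(2t) + 2e^(t)cos(2t), x_2(t) = -34e^(t)sin(2t) - e^(t)cos(2t)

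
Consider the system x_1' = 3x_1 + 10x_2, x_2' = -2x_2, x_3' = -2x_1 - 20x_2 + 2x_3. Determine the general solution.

Coefficient matrix A = [[3, 10, 0], [0, -2, 0], [-2, -20, 2]].
det(A - λI) = 0 gives eigenvalues λ = 3, 2, -2.
For λ=3: eigenvector (-1,0,2).
For λ=2: eigenvector (0,0,-1).
For λ=-2: eigenvector (-2,1,4).
General solution: K_1e^(3t)(-1,0,2) + K_2e^(2t)(0,0,-1) + K_3e^(-2t)(-2,1,4).

x_1(t) = -K_1e^(3t) - 2K_3e^(-2t), x_2(t) = K_3e^(-2t), x_3(t) = 2K_1e^(3t) - K_2e^(2t) + 4K_3e^(-2t)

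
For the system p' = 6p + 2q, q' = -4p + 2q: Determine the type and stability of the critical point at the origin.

unstable spiral

A = [[6,2],[-4,2]]; det(A-λI) = λ^2 - 8λ + 20.
λ = 4 ± 2i: positive real part.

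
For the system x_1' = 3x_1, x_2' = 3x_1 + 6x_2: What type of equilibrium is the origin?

A = [[3,0],[3,6]]; det(A-λI) = λ^2 - 9λ + 18.
λ = 3, 6: both positive.

unstable node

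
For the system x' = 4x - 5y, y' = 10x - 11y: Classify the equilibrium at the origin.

stable node

A = [[4,-5],[10,-11]]; det(A-λI) = λ^2 + 7λ + 6.
λ = -6, -1: both negative.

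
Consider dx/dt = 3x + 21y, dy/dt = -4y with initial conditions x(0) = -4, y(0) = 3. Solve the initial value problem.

Coefficient matrix A = [[3, 21], [0, -4]].
Characteristic polynomial det(A - λI) = λ^2 + λ - 12 = 0.
Eigenvalues λ = 3, -4.
For λ=3: (A-λI) row 1 is [0, 21], so an eigenvector is (-1, 0).
For λ=-4: (A-λI) row 1 is [7, 21], so an eigenvector is (3, -1).
General solution: K_1e^(3t)(-1,0) + K_2e^(-4t)(3,-1).
Applying x(0)=-4, y(0)=3 gives K_1=-5, K_2=-3.

x(t) = 5e^(3t) - 9e^(-4t), y(t) = 3e^(-4t)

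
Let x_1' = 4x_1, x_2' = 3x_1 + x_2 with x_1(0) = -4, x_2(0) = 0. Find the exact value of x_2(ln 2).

-56

A = [[4,0],[3,1]]; eigenvalues λ = 1, 4.
Eigenvectors: (0,1) for λ=1, (-1,-1) for λ=4.
From the initial condition, c_1 = 4, c_2 = 4.
x_2(ln 2) = (4)(2^1)(1) + (4)(2^4)(-1) = -56.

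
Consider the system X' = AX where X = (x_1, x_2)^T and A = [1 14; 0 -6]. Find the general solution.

x_1(t) = 2c_1e^(-6t) - c_2e^(t), x_2(t) = -c_1e^(-6t)

Coefficient matrix A = [[1, 14], [0, -6]].
Characteristic polynomial det(A - λI) = λ^2 + 5λ - 6 = 0.
Eigenvalues λ = -6, 1.
For λ=-6: (A-λI) row 1 is [7, 14], so an eigenvector is (2, -1).
For λ=1: (A-λI) row 1 is [0, 14], so an eigenvector is (-1, 0).
General solution: c_1e^(-6t)(2,-1) + c_2e^(t)(-1,0).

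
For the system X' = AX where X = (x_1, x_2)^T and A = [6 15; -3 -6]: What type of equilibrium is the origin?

center

A = [[6,15],[-3,-6]]; det(A-λI) = λ^2 + 9.
λ = 0 ± 3i: zero real part.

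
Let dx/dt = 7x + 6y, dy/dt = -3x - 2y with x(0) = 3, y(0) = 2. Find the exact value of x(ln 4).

A = [[7,6],[-3,-2]]; eigenvalues λ = 4, 1.
Eigenvectors: (-2,1) for λ=4, (-1,1) for λ=1.
From the initial condition, c_1 = -5, c_2 = 7.
x(ln 4) = (-5)(4^4)(-2) + (7)(4^1)(-1) = 2532.

2532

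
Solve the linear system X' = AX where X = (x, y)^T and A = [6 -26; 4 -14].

Coefficient matrix A = [[6, -26], [4, -14]].
Characteristic polynomial det(A - λI) = λ^2 + 8λ + 20 = 0.
Eigenvalues λ = -4 ± 2i (complex conjugate pair).
For λ=-4+2i: an eigenvector is (-2,-1) - i(3,1) = (-2 - 3i, -1 - i).
A real fundamental pair from Re and Im of e^((-4+2i)t)v: X_1 = e^(-4t)(cos(2t)·(-2,-1) + sin(2t)·(3,1)), X_2 = e^(-4t)(sin(2t)·(-2,-1) - cos(2t)·(3,1)).
General solution: K_1X_1 + K_2X_2.

x(t) = 3K_1e^(-4t)sin(2t) - 2K_1e^(-4t)cos(2t) - 2K_2e^(-4t)sin(2t) - 3K_2e^(-4t)cos(2t), y(t) = K_1e^(-4t)sin(2t) - K_1e^(-4t)cos(2t) - K_2e^(-4t)sin(2t) - K_2e^(-4t)cos(2t)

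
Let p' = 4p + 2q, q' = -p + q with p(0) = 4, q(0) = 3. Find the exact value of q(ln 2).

A = [[4,2],[-1,1]]; eigenvalues λ = 2, 3.
Eigenvectors: (-1,1) for λ=2, (2,-1) for λ=3.
From the initial condition, c_1 = 10, c_2 = 7.
q(ln 2) = (10)(2^2)(1) + (7)(2^3)(-1) = -16.

-16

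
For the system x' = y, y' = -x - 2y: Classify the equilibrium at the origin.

A = [[0,1],[-1,-2]]; det(A-λI) = λ^2 + 2λ + 1.
repeated λ = -1 with a single eigenvector.

stable improper node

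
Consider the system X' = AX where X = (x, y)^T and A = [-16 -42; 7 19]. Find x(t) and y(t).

x(t) = 3C_1e^(-2t) + 2C_2e^(5t), y(t) = -C_1e^(-2t) - C_2e^(5t)

Coefficient matrix A = [[-16, -42], [7, 19]].
Characteristic polynomial det(A - λI) = λ^2 - 3λ - 10 = 0.
Eigenvalues λ = -2, 5.
For λ=-2: (A-λI) row 1 is [-14, -42], so an eigenvector is (3, -1).
For λ=5: (A-λI) row 1 is [-21, -42], so an eigenvector is (2, -1).
General solution: C_1e^(-2t)(3,-1) + C_2e^(5t)(2,-1).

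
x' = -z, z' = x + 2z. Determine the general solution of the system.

x(t) = K_1e^(t) + K_2te^(t) - 2K_2e^(t), z(t) = -K_1e^(t) - K_2te^(t) + K_2e^(t)

Coefficient matrix A = [[0, -1], [1, 2]].
Characteristic polynomial det(A - λI) = λ^2 - 2λ + 1 = 0.
Single eigenvalue λ = 1 with algebraic multiplicity 2.
Eigenvector v = (1,-1); generalized eigenvector w with (A-λI)w=v is (-2,1).
General solution: e^(t)[K_1·v + K_2·(t·v + w)].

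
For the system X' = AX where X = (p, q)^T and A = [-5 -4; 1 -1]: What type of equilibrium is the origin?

stable improper node

A = [[-5,-4],[1,-1]]; det(A-λI) = λ^2 + 6λ + 9.
repeated λ = -3 with a single eigenvector.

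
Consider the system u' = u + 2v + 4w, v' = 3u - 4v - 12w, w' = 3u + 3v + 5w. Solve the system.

u(t) = K_1e^(-t) + 2K_2e^(2t) + 2K_3e^(t), v(t) = -3K_1e^(-t) - 5K_2e^(2t) - 6K_3e^(t), w(t) = K_1e^(-t) + 3K_2e^(2t) + 3K_3e^(t)

Coefficient matrix A = [[1, 2, 4], [3, -4, -12], [3, 3, 5]].
det(A - λI) = 0 gives eigenvalues λ = -1, 2, 1.
For λ=-1: eigenvector (1,-3,1).
For λ=2: eigenvector (2,-5,3).
For λ=1: eigenvector (2,-6,3).
General solution: K_1e^(-t)(1,-3,1) + K_2e^(2t)(2,-5,3) + K_3e^(t)(2,-6,3).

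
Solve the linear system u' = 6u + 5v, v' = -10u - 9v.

Coefficient matrix A = [[6, 5], [-10, -9]].
Characteristic polynomial det(A - λI) = λ^2 + 3λ - 4 = 0.
Eigenvalues λ = 1, -4.
For λ=1: (A-λI) row 1 is [5, 5], so an eigenvector is (-1, 1).
For λ=-4: (A-λI) row 1 is [10, 5], so an eigenvector is (-1, 2).
General solution: C_1e^(t)(-1,1) + C_2e^(-4t)(-1,2).

u(t) = -C_1e^(t) - C_2e^(-4t), v(t) = C_1e^(t) + 2C_2e^(-4t)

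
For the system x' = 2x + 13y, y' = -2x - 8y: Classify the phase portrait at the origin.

stable spiral

A = [[2,13],[-2,-8]]; det(A-λI) = λ^2 + 6λ + 10.
λ = -3 ± i: negative real part.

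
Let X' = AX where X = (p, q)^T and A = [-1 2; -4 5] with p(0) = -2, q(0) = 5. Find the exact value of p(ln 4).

A = [[-1,2],[-4,5]]; eigenvalues λ = 3, 1.
Eigenvectors: (1,2) for λ=3, (-1,-1) for λ=1.
From the initial condition, c_1 = 7, c_2 = 9.
p(ln 4) = (7)(4^3)(1) + (9)(4^1)(-1) = 412.

412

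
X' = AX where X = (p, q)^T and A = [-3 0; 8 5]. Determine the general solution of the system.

p(t) = -K_1e^(-3t), q(t) = K_1e^(-3t) + K_2e^(5t)

Coefficient matrix A = [[-3, 0], [8, 5]].
Characteristic polynomial det(A - λI) = λ^2 - 2λ - 15 = 0.
Eigenvalues λ = -3, 5.
For λ=-3: (A-λI) row 2 is [8, 8], so an eigenvector is (-1, 1).
For λ=5: (A-λI) row 1 is [-8, 0], so an eigenvector is (0, 1).
General solution: K_1e^(-3t)(-1,1) + K_2e^(5t)(0,1).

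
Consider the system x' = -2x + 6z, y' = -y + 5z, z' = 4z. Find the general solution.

x(t) = C_1e^(4t) + C_3e^(-2t), y(t) = C_1e^(4t) + C_2e^(-t), z(t) = C_1e^(4t)

Coefficient matrix A = [[-2, 0, 6], [0, -1, 5], [0, 0, 4]].
det(A - λI) = 0 gives eigenvalues λ = 4, -1, -2.
For λ=4: eigenvector (1,1,1).
For λ=-1: eigenvector (0,1,0).
For λ=-2: eigenvector (1,0,0).
General solution: C_1e^(4t)(1,1,1) + C_2e^(-t)(0,1,0) + C_3e^(-2t)(1,0,0).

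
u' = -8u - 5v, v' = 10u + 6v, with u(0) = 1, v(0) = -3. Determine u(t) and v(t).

Coefficient matrix A = [[-8, -5], [10, 6]].
Characteristic polynomial det(A - λI) = λ^2 + 2λ + 2 = 0.
Eigenvalues λ = -1 ± i (complex conjugate pair).
For λ=-1+i: an eigenvector is (2,-3) - i(1,-1) = (2 - i, -3 + i).
A real fundamental pair from Re and Im of e^((-1+i)t)v: X_1 = e^(-t)(cos(t)·(2,-3) + sin(t)·(1,-1)), X_2 = e^(-t)(sin(t)·(2,-3) - cos(t)·(1,-1)).
General solution: c_1X_1 + c_2X_2.
Applying u(0)=1, v(0)=-3 gives c_1=2, c_2=3.

u(t) = 8e^(-t)sin(t) + e^(-t)cos(t), v(t) = -11e^(-t)sin(t) - 3e^(-t)cos(t)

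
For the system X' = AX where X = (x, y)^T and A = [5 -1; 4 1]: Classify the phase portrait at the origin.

unstable improper node

A = [[5,-1],[4,1]]; det(A-λI) = λ^2 - 6λ + 9.
repeated λ = 3 with a single eigenvector.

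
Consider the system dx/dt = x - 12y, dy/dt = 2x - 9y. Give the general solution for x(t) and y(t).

Coefficient matrix A = [[1, -12], [2, -9]].
Characteristic polynomial det(A - λI) = λ^2 + 8λ + 15 = 0.
Eigenvalues λ = -5, -3.
For λ=-5: (A-λI) row 1 is [6, -12], so an eigenvector is (-2, -1).
For λ=-3: (A-λI) row 1 is [4, -12], so an eigenvector is (-3, -1).
General solution: c_1e^(-5t)(-2,-1) + c_2e^(-3t)(-3,-1).

x(t) = -2c_1e^(-5t) - 3c_2e^(-3t), y(t) = -c_1e^(-5t) - c_2e^(-3t)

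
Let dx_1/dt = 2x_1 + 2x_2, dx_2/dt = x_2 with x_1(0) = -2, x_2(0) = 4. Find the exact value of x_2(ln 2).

A = [[2,2],[0,1]]; eigenvalues λ = 1, 2.
Eigenvectors: (-2,1) for λ=1, (-1,0) for λ=2.
From the initial condition, c_1 = 4, c_2 = -6.
x_2(ln 2) = (4)(2^1)(1) + (-6)(2^2)(0) = 8.

8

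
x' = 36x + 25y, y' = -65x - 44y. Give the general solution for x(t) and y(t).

x(t) = -2C_1e^(-4t)sin(5t) + C_1e^(-4t)cos(5t) + C_2e^(-4t)sin(5t) + 2C_2e^(-4t)cos(5t), y(t) = 3C_1e^(-4t)sin(5t) - 2C_1e^(-4t)cos(5t) - 2C_2e^(-4t)sin(5t) - 3C_2e^(-4t)cos(5t)

Coefficient matrix A = [[36, 25], [-65, -44]].
Characteristic polynomial det(A - λI) = λ^2 + 8λ + 41 = 0.
Eigenvalues λ = -4 ± 5i (complex conjugate pair).
For λ=-4+5i: an eigenvector is (1,-2) - i(-2,3) = (1 + 2i, -2 - 3i).
A real fundamental pair from Re and Im of e^((-4+5i)t)v: X_1 = e^(-4t)(cos(5t)·(1,-2) + sin(5t)·(-2,3)), X_2 = e^(-4t)(sin(5t)·(1,-2) - cos(5t)·(-2,3)).
General solution: C_1X_1 + C_2X_2.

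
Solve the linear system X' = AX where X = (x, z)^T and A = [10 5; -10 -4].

x(t) = 2K_1e^(3t)sin(t) + K_1e^(3t)cos(t) + K_2e^(3t)sin(t) - 2K_2e^(3t)cos(t), z(t) = -3K_1e^(3t)sin(t) - K_1e^(3t)cos(t) - K_2e^(3t)sin(t) + 3K_2e^(3t)cos(t)

Coefficient matrix A = [[10, 5], [-10, -4]].
Characteristic polynomial det(A - λI) = λ^2 - 6λ + 10 = 0.
Eigenvalues λ = 3 ± i (complex conjugate pair).
For λ=3+i: an eigenvector is (1,-1) - i(2,-3) = (1 - 2i, -1 + 3i).
A real fundamental pair from Re and Im of e^((3+i)t)v: X_1 = e^(3t)(cos(t)·(1,-1) + sin(t)·(2,-3)), X_2 = e^(3t)(sin(t)·(1,-1) - cos(t)·(2,-3)).
General solution: K_1X_1 + K_2X_2.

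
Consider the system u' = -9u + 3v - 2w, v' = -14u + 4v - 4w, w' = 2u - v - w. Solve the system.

Coefficient matrix A = [[-9, 3, -2], [-14, 4, -4], [2, -1, -1]].
det(A - λI) = 0 gives eigenvalues λ = -3, -2, -1.
For λ=-3: eigenvector (1,2,0).
For λ=-2: eigenvector (1,3,1).
For λ=-1: eigenvector (-1,-2,1).
General solution: K_1e^(-3t)(1,2,0) + K_2e^(-2t)(1,3,1) + K_3e^(-t)(-1,-2,1).

u(t) = K_1e^(-3t) + K_2e^(-2t) - K_3e^(-t), v(t) = 2K_1e^(-3t) + 3K_2e^(-2t) - 2K_3e^(-t), w(t) = K_2e^(-2t) + K_3e^(-t)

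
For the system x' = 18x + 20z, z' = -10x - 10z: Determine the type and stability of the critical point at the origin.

A = [[18,20],[-10,-10]]; det(A-λI) = λ^2 - 8λ + 20.
λ = 4 ± 2i: positive real part.

unstable spiral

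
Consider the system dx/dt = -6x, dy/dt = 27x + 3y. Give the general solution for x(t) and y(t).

Coefficient matrix A = [[-6, 0], [27, 3]].
Characteristic polynomial det(A - λI) = λ^2 + 3λ - 18 = 0.
Eigenvalues λ = -6, 3.
For λ=-6: (A-λI) row 2 is [27, 9], so an eigenvector is (1, -3).
For λ=3: (A-λI) row 1 is [-9, 0], so an eigenvector is (0, -1).
General solution: C_1e^(-6t)(1,-3) + C_2e^(3t)(0,-1).

x(t) = C_1e^(-6t), y(t) = -3C_1e^(-6t) - C_2e^(3t)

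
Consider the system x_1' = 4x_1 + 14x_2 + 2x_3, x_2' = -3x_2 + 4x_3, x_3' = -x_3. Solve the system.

x_1(t) = K_1e^(4t) - 2K_2e^(-3t) - 6K_3e^(-t), x_2(t) = K_2e^(-3t) + 2K_3e^(-t), x_3(t) = K_3e^(-t)

Coefficient matrix A = [[4, 14, 2], [0, -3, 4], [0, 0, -1]].
det(A - λI) = 0 gives eigenvalues λ = 4, -3, -1.
For λ=4: eigenvector (1,0,0).
For λ=-3: eigenvector (-2,1,0).
For λ=-1: eigenvector (-6,2,1).
General solution: K_1e^(4t)(1,0,0) + K_2e^(-3t)(-2,1,0) + K_3e^(-t)(-6,2,1).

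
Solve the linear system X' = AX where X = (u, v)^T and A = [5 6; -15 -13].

u(t) = -c_1e^(-4t)sin(3t) + c_1e^(-4t)cos(3t) + c_2e^(-4t)sin(3t) + c_2e^(-4t)cos(3t), v(t) = c_1e^(-4t)sin(3t) - 2c_1e^(-4t)cos(3t) - 2c_2e^(-4t)sin(3t) - c_2e^(-4t)cos(3t)

Coefficient matrix A = [[5, 6], [-15, -13]].
Characteristic polynomial det(A - λI) = λ^2 + 8λ + 25 = 0.
Eigenvalues λ = -4 ± 3i (complex conjugate pair).
For λ=-4+3i: an eigenvector is (1,-2) - i(-1,1) = (1 + i, -2 - i).
A real fundamental pair from Re and Im of e^((-4+3i)t)v: X_1 = e^(-4t)(cos(3t)·(1,-2) + sin(3t)·(-1,1)), X_2 = e^(-4t)(sin(3t)·(1,-2) - cos(3t)·(-1,1)).
General solution: c_1X_1 + c_2X_2.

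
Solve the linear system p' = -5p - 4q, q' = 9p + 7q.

p(t) = 2c_1e^(t) + 2c_2te^(t) - c_2e^(t), q(t) = -3c_1e^(t) - 3c_2te^(t) + c_2e^(t)

Coefficient matrix A = [[-5, -4], [9, 7]].
Characteristic polynomial det(A - λI) = λ^2 - 2λ + 1 = 0.
Single eigenvalue λ = 1 with algebraic multiplicity 2.
Eigenvector v = (2,-3); generalized eigenvector w with (A-λI)w=v is (-1,1).
General solution: e^(t)[c_1·v + c_2·(t·v + w)].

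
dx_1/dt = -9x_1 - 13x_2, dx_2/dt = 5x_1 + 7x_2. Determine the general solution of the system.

x_1(t) = -3C_1e^(-t)sin(t) + 2C_1e^(-t)cos(t) + 2C_2e^(-t)sin(t) + 3C_2e^(-t)cos(t), x_2(t) = 2C_1e^(-t)sin(t) - C_1e^(-t)cos(t) - C_2e^(-t)sin(t) - 2C_2e^(-t)cos(t)

Coefficient matrix A = [[-9, -13], [5, 7]].
Characteristic polynomial det(A - λI) = λ^2 + 2λ + 2 = 0.
Eigenvalues λ = -1 ± i (complex conjugate pair).
For λ=-1+i: an eigenvector is (2,-1) - i(-3,2) = (2 + 3i, -1 - 2i).
A real fundamental pair from Re and Im of e^((-1+i)t)v: X_1 = e^(-t)(cos(t)·(2,-1) + sin(t)·(-3,2)), X_2 = e^(-t)(sin(t)·(2,-1) - cos(t)·(-3,2)).
General solution: C_1X_1 + C_2X_2.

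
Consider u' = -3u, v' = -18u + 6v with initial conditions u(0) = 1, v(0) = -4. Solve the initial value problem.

Coefficient matrix A = [[-3, 0], [-18, 6]].
Characteristic polynomial det(A - λI) = λ^2 - 3λ - 18 = 0.
Eigenvalues λ = 6, -3.
For λ=6: (A-λI) row 1 is [-9, 0], so an eigenvector is (0, -1).
For λ=-3: (A-λI) row 2 is [-18, 9], so an eigenvector is (-1, -2).
General solution: c_1e^(6t)(0,-1) + c_2e^(-3t)(-1,-2).
Applying u(0)=1, v(0)=-4 gives c_1=6, c_2=-1.

u(t) = e^(-3t), v(t) = -6e^(6t) + 2e^(-3t)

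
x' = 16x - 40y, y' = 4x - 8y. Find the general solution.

Coefficient matrix A = [[16, -40], [4, -8]].
Characteristic polynomial det(A - λI) = λ^2 - 8λ + 32 = 0.
Eigenvalues λ = 4 ± 4i (complex conjugate pair).
For λ=4+4i: an eigenvector is (3,1) - i(-1,0) = (3 + i, 1).
A real fundamental pair from Re and Im of e^((4+4i)t)v: X_1 = e^(4t)(cos(4t)·(3,1) + sin(4t)·(-1,0)), X_2 = e^(4t)(sin(4t)·(3,1) - cos(4t)·(-1,0)).
General solution: C_1X_1 + C_2X_2.

x(t) = -C_1e^(4t)sin(4t) + 3C_1e^(4t)cos(4t) + 3C_2e^(4t)sin(4t) + C_2e^(4t)cos(4t), y(t) = C_1e^(4t)cos(4t) + C_2e^(4t)sin(4t)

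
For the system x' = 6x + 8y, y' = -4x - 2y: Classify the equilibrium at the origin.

A = [[6,8],[-4,-2]]; det(A-λI) = λ^2 - 4λ + 20.
λ = 2 ± 4i: positive real part.

unstable spiral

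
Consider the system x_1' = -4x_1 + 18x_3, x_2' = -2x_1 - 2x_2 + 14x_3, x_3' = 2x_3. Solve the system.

Coefficient matrix A = [[-4, 0, 18], [-2, -2, 14], [0, 0, 2]].
det(A - λI) = 0 gives eigenvalues λ = -4, -2, 2.
For λ=-4: eigenvector (1,1,0).
For λ=-2: eigenvector (0,1,0).
For λ=2: eigenvector (3,2,1).
General solution: K_1e^(-4t)(1,1,0) + K_2e^(-2t)(0,1,0) + K_3e^(2t)(3,2,1).

x_1(t) = K_1e^(-4t) + 3K_3e^(2t), x_2(t) = K_1e^(-4t) + K_2e^(-2t) + 2K_3e^(2t), x_3(t) = K_3e^(2t)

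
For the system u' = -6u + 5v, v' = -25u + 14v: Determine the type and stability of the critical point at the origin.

A = [[-6,5],[-25,14]]; det(A-λI) = λ^2 - 8λ + 41.
λ = 4 ± 5i: positive real part.

unstable spiral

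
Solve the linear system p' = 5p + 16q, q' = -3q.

Coefficient matrix A = [[5, 16], [0, -3]].
Characteristic polynomial det(A - λI) = λ^2 - 2λ - 15 = 0.
Eigenvalues λ = -3, 5.
For λ=-3: (A-λI) row 1 is [8, 16], so an eigenvector is (2, -1).
For λ=5: (A-λI) row 1 is [0, 16], so an eigenvector is (-1, 0).
General solution: K_1e^(-3t)(2,-1) + K_2e^(5t)(-1,0).

p(t) = 2K_1e^(-3t) - K_2e^(5t), q(t) = -K_1e^(-3t)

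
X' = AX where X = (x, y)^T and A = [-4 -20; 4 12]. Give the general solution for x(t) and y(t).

x(t) = 2K_1e^(4t)sin(4t) - K_1e^(4t)cos(4t) - K_2e^(4t)sin(4t) - 2K_2e^(4t)cos(4t), y(t) = -K_1e^(4t)sin(4t) + K_2e^(4t)cos(4t)

Coefficient matrix A = [[-4, -20], [4, 12]].
Characteristic polynomial det(A - λI) = λ^2 - 8λ + 32 = 0.
Eigenvalues λ = 4 ± 4i (complex conjugate pair).
For λ=4+4i: an eigenvector is (-1,0) - i(2,-1) = (-1 - 2i, 0 + i).
A real fundamental pair from Re and Im of e^((4+4i)t)v: X_1 = e^(4t)(cos(4t)·(-1,0) + sin(4t)·(2,-1)), X_2 = e^(4t)(sin(4t)·(-1,0) - cos(4t)·(2,-1)).
General solution: K_1X_1 + K_2X_2.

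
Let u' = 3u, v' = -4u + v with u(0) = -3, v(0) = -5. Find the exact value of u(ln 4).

-192

A = [[3,0],[-4,1]]; eigenvalues λ = 1, 3.
Eigenvectors: (0,-1) for λ=1, (1,-2) for λ=3.
From the initial condition, c_1 = 11, c_2 = -3.
u(ln 4) = (11)(4^1)(0) + (-3)(4^3)(1) = -192.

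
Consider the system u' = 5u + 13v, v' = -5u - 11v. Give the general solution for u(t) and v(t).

u(t) = 3K_1e^(-3t)sin(t) + 2K_1e^(-3t)cos(t) + 2K_2e^(-3t)sin(t) - 3K_2e^(-3t)cos(t), v(t) = -2K_1e^(-3t)sin(t) - K_1e^(-3t)cos(t) - K_2e^(-3t)sin(t) + 2K_2e^(-3t)cos(t)

Coefficient matrix A = [[5, 13], [-5, -11]].
Characteristic polynomial det(A - λI) = λ^2 + 6λ + 10 = 0.
Eigenvalues λ = -3 ± i (complex conjugate pair).
For λ=-3+i: an eigenvector is (2,-1) - i(3,-2) = (2 - 3i, -1 + 2i).
A real fundamental pair from Re and Im of e^((-3+i)t)v: X_1 = e^(-3t)(cos(t)·(2,-1) + sin(t)·(3,-2)), X_2 = e^(-3t)(sin(t)·(2,-1) - cos(t)·(3,-2)).
General solution: K_1X_1 + K_2X_2.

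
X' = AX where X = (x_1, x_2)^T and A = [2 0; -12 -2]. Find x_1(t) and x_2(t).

x_1(t) = -c_2e^(2t), x_2(t) = c_1e^(-2t) + 3c_2e^(2t)

Coefficient matrix A = [[2, 0], [-12, -2]].
Characteristic polynomial det(A - λI) = λ^2 - 4 = 0.
Eigenvalues λ = -2, 2.
For λ=-2: (A-λI) row 1 is [4, 0], so an eigenvector is (0, 1).
For λ=2: (A-λI) row 2 is [-12, -4], so an eigenvector is (-1, 3).
General solution: c_1e^(-2t)(0,1) + c_2e^(2t)(-1,3).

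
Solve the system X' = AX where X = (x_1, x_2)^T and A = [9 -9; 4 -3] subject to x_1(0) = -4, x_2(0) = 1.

Coefficient matrix A = [[9, -9], [4, -3]].
Characteristic polynomial det(A - λI) = λ^2 - 6λ + 9 = 0.
Single eigenvalue λ = 3 with algebraic multiplicity 2.
Eigenvector v = (3,2); generalized eigenvector w with (A-λI)w=v is (2,1).
General solution: e^(3t)[C_1·v + C_2·(t·v + w)].
Applying x_1(0)=-4, x_2(0)=1 gives C_1=6, C_2=-11.

x_1(t) = -33te^(3t) - 4e^(3t), x_2(t) = -22te^(3t) + e^(3t)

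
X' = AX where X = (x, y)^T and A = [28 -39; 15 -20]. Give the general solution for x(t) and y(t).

x(t) = 3c_1e^(4t)sin(3t) + 2c_1e^(4t)cos(3t) + 2c_2e^(4t)sin(3t) - 3c_2e^(4t)cos(3t), y(t) = 2c_1e^(4t)sin(3t) + c_1e^(4t)cos(3t) + c_2e^(4t)sin(3t) - 2c_2e^(4t)cos(3t)

Coefficient matrix A = [[28, -39], [15, -20]].
Characteristic polynomial det(A - λI) = λ^2 - 8λ + 25 = 0.
Eigenvalues λ = 4 ± 3i (complex conjugate pair).
For λ=4+3i: an eigenvector is (2,1) - i(3,2) = (2 - 3i, 1 - 2i).
A real fundamental pair from Re and Im of e^((4+3i)t)v: X_1 = e^(4t)(cos(3t)·(2,1) + sin(3t)·(3,2)), X_2 = e^(4t)(sin(3t)·(2,1) - cos(3t)·(3,2)).
General solution: c_1X_1 + c_2X_2.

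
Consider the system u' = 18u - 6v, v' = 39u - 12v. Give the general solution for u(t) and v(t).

u(t) = -C_1e^(3t)sin(3t) - C_1e^(3t)cos(3t) - C_2e^(3t)sin(3t) + C_2e^(3t)cos(3t), v(t) = -3C_1e^(3t)sin(3t) - 2C_1e^(3t)cos(3t) - 2C_2e^(3t)sin(3t) + 3C_2e^(3t)cos(3t)

Coefficient matrix A = [[18, -6], [39, -12]].
Characteristic polynomial det(A - λI) = λ^2 - 6λ + 18 = 0.
Eigenvalues λ = 3 ± 3i (complex conjugate pair).
For λ=3+3i: an eigenvector is (-1,-2) - i(-1,-3) = (-1 + i, -2 + 3i).
A real fundamental pair from Re and Im of e^((3+3i)t)v: X_1 = e^(3t)(cos(3t)·(-1,-2) + sin(3t)·(-1,-3)), X_2 = e^(3t)(sin(3t)·(-1,-2) - cos(3t)·(-1,-3)).
General solution: C_1X_1 + C_2X_2.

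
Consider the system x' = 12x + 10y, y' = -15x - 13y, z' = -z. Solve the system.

Coefficient matrix A = [[12, 10, 0], [-15, -13, 0], [0, 0, -1]].
det(A - λI) = 0 gives eigenvalues λ = 2, -3, -1.
For λ=2: eigenvector (1,-1,0).
For λ=-3: eigenvector (-2,3,0).
For λ=-1: eigenvector (0,0,1).
General solution: K_1e^(2t)(1,-1,0) + K_2e^(-3t)(-2,3,0) + K_3e^(-t)(0,0,1).

x(t) = K_1e^(2t) - 2K_2e^(-3t), y(t) = -K_1e^(2t) + 3K_2e^(-3t), z(t) = K_3e^(-t)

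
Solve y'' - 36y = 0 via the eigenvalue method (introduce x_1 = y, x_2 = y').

Let x_1 = y, x_2 = y'. Then x_1' = x_2 and x_2' = 36x_1.
A = [[0,1],[36,0]]; det(A-λI) = λ^2 - 36.
Eigenvalues λ = -6, 6 with eigenvectors (1,-6), (1,6).

y(t) = K_1e^(-6t) + K_2e^(6t)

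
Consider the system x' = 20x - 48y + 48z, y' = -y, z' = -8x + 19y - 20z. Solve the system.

Coefficient matrix A = [[20, -48, 48], [0, -1, 0], [-8, 19, -20]].
det(A - λI) = 0 gives eigenvalues λ = 4, -1, -4.
For λ=4: eigenvector (3,0,-1).
For λ=-1: eigenvector (0,1,1).
For λ=-4: eigenvector (-2,0,1).
General solution: C_1e^(4t)(3,0,-1) + C_2e^(-t)(0,1,1) + C_3e^(-4t)(-2,0,1).

x(t) = 3C_1e^(4t) - 2C_3e^(-4t), y(t) = C_2e^(-t), z(t) = -C_1e^(4t) + C_2e^(-t) + C_3e^(-4t)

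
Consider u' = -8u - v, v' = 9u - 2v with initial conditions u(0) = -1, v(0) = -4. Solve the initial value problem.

Coefficient matrix A = [[-8, -1], [9, -2]].
Characteristic polynomial det(A - λI) = λ^2 + 10λ + 25 = 0.
Single eigenvalue λ = -5 with algebraic multiplicity 2.
Eigenvector v = (1,-3); generalized eigenvector w with (A-λI)w=v is (-1,2).
General solution: e^(-5t)[K_1·v + K_2·(t·v + w)].
Applying u(0)=-1, v(0)=-4 gives K_1=6, K_2=7.

u(t) = 7te^(-5t) - e^(-5t), v(t) = -21te^(-5t) - 4e^(-5t)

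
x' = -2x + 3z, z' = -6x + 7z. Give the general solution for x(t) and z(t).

Coefficient matrix A = [[-2, 3], [-6, 7]].
Characteristic polynomial det(A - λI) = λ^2 - 5λ + 4 = 0.
Eigenvalues λ = 4, 1.
For λ=4: (A-λI) row 1 is [-6, 3], so an eigenvector is (-1, -2).
For λ=1: (A-λI) row 1 is [-3, 3], so an eigenvector is (1, 1).
General solution: C_1e^(4t)(-1,-2) + C_2e^(t)(1,1).

x(t) = -C_1e^(4t) + C_2e^(t), z(t) = -2C_1e^(4t) + C_2e^(t)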